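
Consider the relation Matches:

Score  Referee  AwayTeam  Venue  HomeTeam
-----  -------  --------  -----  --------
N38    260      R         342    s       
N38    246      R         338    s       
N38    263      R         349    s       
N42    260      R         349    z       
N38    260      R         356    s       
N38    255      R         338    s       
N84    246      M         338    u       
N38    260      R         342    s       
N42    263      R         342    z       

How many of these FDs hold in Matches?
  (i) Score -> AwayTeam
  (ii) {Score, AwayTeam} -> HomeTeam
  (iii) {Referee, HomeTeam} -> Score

3

(i) Score -> AwayTeam: every LHS value maps to a single RHS value — holds.
(ii) {Score, AwayTeam} -> HomeTeam: every LHS value maps to a single RHS value — holds.
(iii) {Referee, HomeTeam} -> Score: every LHS value maps to a single RHS value — holds.
3 of the 3 dependencies hold.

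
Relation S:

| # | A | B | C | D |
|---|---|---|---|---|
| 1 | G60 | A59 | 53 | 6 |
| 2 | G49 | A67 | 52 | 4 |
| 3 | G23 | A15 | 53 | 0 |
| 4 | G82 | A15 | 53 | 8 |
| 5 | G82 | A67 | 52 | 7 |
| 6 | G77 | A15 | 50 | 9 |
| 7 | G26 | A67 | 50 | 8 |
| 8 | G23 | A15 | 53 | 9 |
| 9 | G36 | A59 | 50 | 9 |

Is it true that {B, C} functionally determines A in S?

(B=A59, C=53): row 1 → A = G60 ✓
(B=A67, C=52): rows 2, 5 → A takes values {G49, G82} — violation
(B=A15, C=53): rows 3, 4, 8 → A takes values {G23, G82} — violation
(B=A15, C=50): row 6 → A = G77 ✓
(B=A67, C=50): row 7 → A = G26 ✓
(B=A59, C=50): row 9 → A = G36 ✓
Two rows agree on {B, C} but differ on A, so {B, C} -> A does not hold.

No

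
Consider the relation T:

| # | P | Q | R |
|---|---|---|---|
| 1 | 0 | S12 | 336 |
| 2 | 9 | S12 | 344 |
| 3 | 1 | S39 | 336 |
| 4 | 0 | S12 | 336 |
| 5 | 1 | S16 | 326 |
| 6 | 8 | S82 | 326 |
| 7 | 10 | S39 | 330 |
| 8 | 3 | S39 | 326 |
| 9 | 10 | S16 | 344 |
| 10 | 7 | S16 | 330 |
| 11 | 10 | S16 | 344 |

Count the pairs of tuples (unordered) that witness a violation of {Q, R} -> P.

0

(Q=S12, R=336): all 2 rows agree on P — 0 pairs.
(Q=S16, R=344): all 2 rows agree on P — 0 pairs.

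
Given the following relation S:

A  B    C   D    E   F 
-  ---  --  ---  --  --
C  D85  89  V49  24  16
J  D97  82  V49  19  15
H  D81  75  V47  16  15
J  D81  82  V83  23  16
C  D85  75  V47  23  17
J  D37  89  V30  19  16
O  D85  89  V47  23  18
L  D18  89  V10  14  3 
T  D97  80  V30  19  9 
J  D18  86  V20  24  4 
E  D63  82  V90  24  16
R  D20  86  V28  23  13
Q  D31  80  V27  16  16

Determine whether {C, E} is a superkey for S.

All 13 rows have distinct {C, E} values, so {C, E} → (all attributes) holds and {C, E} is a superkey.

Yes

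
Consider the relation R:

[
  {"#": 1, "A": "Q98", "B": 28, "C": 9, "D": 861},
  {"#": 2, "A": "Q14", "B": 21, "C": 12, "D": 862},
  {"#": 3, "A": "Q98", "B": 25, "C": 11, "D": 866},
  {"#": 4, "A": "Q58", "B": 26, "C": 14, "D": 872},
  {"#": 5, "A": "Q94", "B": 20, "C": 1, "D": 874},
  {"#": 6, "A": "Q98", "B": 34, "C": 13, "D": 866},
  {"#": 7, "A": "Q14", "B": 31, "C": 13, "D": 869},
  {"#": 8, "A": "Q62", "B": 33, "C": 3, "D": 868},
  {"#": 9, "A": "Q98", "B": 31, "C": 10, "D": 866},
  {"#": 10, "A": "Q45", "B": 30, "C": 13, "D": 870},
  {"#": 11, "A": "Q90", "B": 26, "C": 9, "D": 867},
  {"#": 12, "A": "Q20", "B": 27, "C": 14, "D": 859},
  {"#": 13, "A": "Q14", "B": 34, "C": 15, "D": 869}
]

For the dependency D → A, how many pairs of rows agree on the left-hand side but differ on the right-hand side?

D=866: all 3 rows agree on A — 0 pairs.
D=869: all 2 rows agree on A — 0 pairs.

0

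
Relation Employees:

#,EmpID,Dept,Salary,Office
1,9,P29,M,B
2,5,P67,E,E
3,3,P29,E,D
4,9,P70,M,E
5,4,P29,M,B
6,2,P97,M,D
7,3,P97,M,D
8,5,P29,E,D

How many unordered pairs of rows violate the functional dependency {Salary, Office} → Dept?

(Salary=M, Office=B): all 2 rows agree on Dept — 0 pairs.
(Salary=E, Office=D): all 2 rows agree on Dept — 0 pairs.
(Salary=M, Office=D): all 2 rows agree on Dept — 0 pairs.

0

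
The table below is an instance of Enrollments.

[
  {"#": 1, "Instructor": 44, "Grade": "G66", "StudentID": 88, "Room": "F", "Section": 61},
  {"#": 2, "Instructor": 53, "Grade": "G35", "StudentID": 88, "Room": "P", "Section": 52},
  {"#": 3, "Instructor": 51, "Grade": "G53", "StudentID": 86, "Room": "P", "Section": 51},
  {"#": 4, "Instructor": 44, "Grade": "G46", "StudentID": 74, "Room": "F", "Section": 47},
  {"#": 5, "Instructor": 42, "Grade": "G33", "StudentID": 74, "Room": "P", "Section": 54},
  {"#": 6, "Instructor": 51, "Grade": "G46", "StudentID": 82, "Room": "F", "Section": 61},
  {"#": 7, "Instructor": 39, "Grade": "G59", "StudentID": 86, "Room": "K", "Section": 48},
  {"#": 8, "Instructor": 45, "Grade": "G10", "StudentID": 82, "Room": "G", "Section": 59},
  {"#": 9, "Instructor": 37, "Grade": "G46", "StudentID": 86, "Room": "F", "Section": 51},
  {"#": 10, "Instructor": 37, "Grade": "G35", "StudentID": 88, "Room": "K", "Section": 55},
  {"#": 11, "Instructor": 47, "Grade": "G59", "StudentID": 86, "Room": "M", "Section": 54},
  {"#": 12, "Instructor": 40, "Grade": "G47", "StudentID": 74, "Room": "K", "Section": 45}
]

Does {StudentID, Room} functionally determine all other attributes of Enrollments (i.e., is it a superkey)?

Yes

All 12 rows have distinct {StudentID, Room} values, so {StudentID, Room} → (all attributes) holds and {StudentID, Room} is a superkey.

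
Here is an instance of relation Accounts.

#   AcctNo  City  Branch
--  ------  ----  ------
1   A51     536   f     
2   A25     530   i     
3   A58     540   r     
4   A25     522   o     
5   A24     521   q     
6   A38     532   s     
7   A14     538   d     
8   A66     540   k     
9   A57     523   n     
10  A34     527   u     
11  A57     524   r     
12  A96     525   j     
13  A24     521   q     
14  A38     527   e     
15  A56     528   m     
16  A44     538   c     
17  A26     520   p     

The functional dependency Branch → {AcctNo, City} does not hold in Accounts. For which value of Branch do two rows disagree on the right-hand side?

Branch=f: row 1 → {AcctNo,City} = (A51, 536) ✓
Branch=i: row 2 → {AcctNo,City} = (A25, 530) ✓
Branch=r: rows 3, 11 → {AcctNo,City} takes values {(A58, 540), (A57, 524)} — violation
Branch=o: row 4 → {AcctNo,City} = (A25, 522) ✓
Branch=q: rows 5, 13 → {AcctNo,City} = (A24, 521), (A24, 521) ✓
Branch=s: row 6 → {AcctNo,City} = (A38, 532) ✓
Branch=d: row 7 → {AcctNo,City} = (A14, 538) ✓
Branch=k: row 8 → {AcctNo,City} = (A66, 540) ✓
Branch=n: row 9 → {AcctNo,City} = (A57, 523) ✓
Branch=u: row 10 → {AcctNo,City} = (A34, 527) ✓
Branch=j: row 12 → {AcctNo,City} = (A96, 525) ✓
Branch=e: row 14 → {AcctNo,City} = (A38, 527) ✓
Branch=m: row 15 → {AcctNo,City} = (A56, 528) ✓
Branch=c: row 16 → {AcctNo,City} = (A44, 538) ✓
Branch=p: row 17 → {AcctNo,City} = (A26, 520) ✓
The only Branch value with inconsistent RHS is Branch=r.

r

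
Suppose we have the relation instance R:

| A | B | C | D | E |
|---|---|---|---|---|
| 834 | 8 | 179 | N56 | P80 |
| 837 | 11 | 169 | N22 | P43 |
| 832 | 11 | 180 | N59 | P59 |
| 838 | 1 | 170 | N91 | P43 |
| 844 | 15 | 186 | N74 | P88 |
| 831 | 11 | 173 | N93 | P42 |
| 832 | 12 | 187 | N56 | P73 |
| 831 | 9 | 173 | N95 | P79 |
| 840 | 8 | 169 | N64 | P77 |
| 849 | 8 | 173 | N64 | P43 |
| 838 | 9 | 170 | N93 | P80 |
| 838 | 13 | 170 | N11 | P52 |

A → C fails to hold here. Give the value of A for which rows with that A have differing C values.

A=834: 1 row → C = 179 ✓
A=837: 1 row → C = 169 ✓
A=832: 2 rows → C takes values {180, 187} — violation
A=838: 3 rows → C = 170, 170, 170 ✓
A=844: 1 row → C = 186 ✓
A=831: 2 rows → C = 173, 173 ✓
A=840: 1 row → C = 169 ✓
A=849: 1 row → C = 173 ✓
The only A value with inconsistent C is A=832.

832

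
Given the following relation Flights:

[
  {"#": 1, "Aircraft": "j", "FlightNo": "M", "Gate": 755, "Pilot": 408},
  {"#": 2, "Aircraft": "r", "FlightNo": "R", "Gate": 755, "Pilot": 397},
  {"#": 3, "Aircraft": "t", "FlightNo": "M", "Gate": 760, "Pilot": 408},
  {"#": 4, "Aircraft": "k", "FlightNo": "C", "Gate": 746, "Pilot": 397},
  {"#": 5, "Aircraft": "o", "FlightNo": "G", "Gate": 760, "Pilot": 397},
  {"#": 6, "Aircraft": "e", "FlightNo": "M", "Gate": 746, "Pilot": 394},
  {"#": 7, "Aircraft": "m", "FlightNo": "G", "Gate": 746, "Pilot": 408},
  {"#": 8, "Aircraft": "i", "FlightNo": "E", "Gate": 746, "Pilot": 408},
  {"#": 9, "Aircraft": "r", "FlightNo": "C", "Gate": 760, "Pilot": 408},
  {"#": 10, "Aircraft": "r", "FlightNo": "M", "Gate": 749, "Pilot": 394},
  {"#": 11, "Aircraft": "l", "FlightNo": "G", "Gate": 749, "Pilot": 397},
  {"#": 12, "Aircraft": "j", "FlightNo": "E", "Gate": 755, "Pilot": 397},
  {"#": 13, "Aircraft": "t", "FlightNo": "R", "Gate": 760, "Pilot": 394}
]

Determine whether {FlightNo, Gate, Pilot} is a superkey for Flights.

All 13 rows have distinct {FlightNo, Gate, Pilot} values, so {FlightNo, Gate, Pilot} → (all attributes) holds and {FlightNo, Gate, Pilot} is a superkey.

Yes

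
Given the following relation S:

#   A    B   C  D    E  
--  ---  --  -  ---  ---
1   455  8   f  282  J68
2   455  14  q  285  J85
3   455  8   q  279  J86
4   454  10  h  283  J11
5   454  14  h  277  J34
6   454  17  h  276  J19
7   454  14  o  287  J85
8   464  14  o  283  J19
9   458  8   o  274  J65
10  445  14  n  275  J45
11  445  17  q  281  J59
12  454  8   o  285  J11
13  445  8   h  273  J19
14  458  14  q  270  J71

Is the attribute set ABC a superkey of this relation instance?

Yes

All 14 rows have distinct ABC values, so ABC → (all attributes) holds and ABC is a superkey.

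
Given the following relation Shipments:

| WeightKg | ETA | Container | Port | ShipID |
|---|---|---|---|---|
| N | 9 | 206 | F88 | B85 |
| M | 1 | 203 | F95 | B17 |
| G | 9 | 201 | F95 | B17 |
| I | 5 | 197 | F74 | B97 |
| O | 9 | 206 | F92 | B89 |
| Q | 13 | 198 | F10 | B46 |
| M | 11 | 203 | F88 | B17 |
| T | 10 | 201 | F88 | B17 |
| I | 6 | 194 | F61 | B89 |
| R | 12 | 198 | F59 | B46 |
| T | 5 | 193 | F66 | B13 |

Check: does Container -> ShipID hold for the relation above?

Container=206: 2 rows → ShipID takes values {B85, B89} — violation
Container=203: 2 rows → ShipID = B17, B17 ✓
Container=201: 2 rows → ShipID = B17, B17 ✓
Container=197: 1 row → ShipID = B97 ✓
Container=198: 2 rows → ShipID = B46, B46 ✓
Container=194: 1 row → ShipID = B89 ✓
Container=193: 1 row → ShipID = B13 ✓
Two rows agree on Container but differ on ShipID, so Container -> ShipID does not hold.

No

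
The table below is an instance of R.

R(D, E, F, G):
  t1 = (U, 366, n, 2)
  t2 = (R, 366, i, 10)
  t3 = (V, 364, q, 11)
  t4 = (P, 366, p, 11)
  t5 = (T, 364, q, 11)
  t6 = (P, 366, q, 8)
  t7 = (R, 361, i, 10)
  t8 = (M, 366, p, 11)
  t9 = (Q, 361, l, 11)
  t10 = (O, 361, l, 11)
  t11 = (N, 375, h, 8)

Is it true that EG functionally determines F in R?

Yes

(E=366, G=2): row 1 → F = n ✓
(E=366, G=10): row 2 → F = i ✓
(E=364, G=11): rows 3, 5 → F = q, q ✓
(E=366, G=11): rows 4, 8 → F = p, p ✓
(E=366, G=8): row 6 → F = q ✓
(E=361, G=10): row 7 → F = i ✓
(E=361, G=11): rows 9, 10 → F = l, l ✓
(E=375, G=8): row 11 → F = h ✓
Every EG value is associated with a single F value, so EG -> F holds.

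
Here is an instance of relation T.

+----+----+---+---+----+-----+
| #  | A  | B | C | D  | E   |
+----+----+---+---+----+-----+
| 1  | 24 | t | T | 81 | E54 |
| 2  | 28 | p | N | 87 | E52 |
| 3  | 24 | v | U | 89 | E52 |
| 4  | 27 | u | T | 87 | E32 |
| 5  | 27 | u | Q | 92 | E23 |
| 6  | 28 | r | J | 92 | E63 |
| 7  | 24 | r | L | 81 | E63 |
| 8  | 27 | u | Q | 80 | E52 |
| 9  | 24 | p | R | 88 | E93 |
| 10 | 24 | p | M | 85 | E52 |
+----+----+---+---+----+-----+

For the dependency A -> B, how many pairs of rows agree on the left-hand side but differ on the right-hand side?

A=24: violating pairs (1,3), (1,7), (1,9), (1,10), (3,7), (3,9), (3,10), (7,9), (7,10) — 9 pairs.
A=28: violating pairs (2,6) — 1 pair.
A=27: all 3 rows agree on B — 0 pairs.

10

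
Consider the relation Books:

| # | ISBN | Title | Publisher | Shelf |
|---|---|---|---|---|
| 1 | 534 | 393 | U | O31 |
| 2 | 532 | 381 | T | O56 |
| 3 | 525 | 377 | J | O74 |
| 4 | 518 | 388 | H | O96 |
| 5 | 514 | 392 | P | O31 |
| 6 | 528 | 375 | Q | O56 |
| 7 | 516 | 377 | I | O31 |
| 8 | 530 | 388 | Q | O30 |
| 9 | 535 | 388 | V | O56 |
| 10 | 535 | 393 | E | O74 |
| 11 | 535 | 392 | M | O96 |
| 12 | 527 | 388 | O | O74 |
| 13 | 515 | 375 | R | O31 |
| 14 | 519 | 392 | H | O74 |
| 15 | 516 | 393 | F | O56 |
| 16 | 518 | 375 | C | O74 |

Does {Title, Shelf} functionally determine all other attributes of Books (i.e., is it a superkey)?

Yes

All 16 rows have distinct {Title, Shelf} values, so {Title, Shelf} → (all attributes) holds and {Title, Shelf} is a superkey.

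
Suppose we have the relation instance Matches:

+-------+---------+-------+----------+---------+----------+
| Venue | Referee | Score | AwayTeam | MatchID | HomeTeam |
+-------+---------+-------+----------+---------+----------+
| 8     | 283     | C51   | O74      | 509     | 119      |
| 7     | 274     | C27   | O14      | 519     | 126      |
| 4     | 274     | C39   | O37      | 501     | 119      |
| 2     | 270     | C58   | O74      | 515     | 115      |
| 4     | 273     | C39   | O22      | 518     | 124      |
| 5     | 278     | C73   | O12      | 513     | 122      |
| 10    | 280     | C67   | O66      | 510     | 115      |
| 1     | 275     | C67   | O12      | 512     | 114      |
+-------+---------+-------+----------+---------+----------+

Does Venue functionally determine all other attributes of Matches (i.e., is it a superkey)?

No

Two distinct rows share Venue=4, so Venue does not determine every attribute — not a superkey.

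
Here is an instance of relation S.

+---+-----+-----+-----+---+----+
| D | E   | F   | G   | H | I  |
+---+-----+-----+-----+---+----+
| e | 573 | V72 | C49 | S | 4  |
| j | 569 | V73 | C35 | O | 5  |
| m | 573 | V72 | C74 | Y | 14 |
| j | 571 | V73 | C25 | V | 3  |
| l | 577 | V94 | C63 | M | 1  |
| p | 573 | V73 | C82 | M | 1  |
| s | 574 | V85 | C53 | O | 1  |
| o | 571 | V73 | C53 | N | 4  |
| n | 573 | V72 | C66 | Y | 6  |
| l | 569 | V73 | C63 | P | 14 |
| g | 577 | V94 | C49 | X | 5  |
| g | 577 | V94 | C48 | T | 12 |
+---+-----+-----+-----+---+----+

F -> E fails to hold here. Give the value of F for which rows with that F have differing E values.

F=V72: 3 rows → E = 573, 573, 573 ✓
F=V73: 5 rows → E takes values {569, 571, 573} — violation
F=V94: 3 rows → E = 577, 577, 577 ✓
F=V85: 1 row → E = 574 ✓
The only F value with inconsistent E is F=V73.

V73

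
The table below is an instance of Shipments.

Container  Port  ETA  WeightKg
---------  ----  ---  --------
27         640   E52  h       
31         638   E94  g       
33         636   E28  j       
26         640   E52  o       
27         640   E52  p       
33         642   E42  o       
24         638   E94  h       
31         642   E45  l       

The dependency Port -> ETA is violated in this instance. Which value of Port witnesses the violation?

Port=640: 3 rows → ETA = E52, E52, E52 ✓
Port=638: 2 rows → ETA = E94, E94 ✓
Port=636: 1 row → ETA = E28 ✓
Port=642: 2 rows → ETA takes values {E42, E45} — violation
The only Port value with inconsistent ETA is Port=642.

642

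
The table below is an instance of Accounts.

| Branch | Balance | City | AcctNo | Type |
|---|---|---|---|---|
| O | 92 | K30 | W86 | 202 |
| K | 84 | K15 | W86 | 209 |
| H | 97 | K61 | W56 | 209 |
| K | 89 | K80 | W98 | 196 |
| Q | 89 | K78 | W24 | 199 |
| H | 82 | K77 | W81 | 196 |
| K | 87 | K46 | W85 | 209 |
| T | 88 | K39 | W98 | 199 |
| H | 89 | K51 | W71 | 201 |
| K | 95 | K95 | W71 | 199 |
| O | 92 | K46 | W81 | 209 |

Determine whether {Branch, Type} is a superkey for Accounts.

No

Two distinct rows share (Branch=K, Type=209), so {Branch, Type} does not determine every attribute — not a superkey.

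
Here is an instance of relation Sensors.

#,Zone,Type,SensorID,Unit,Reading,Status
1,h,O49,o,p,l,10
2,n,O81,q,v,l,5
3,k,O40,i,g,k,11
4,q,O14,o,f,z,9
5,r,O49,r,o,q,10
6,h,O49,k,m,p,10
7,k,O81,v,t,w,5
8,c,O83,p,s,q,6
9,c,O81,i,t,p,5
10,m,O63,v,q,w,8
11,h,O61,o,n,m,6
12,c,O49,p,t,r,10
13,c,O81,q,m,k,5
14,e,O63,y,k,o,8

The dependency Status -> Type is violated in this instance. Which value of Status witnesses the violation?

6

Status=10: rows 1, 5, 6, 12 → Type = O49, O49, O49, O49 ✓
Status=5: rows 2, 7, 9, 13 → Type = O81, O81, O81, O81 ✓
Status=11: row 3 → Type = O40 ✓
Status=9: row 4 → Type = O14 ✓
Status=6: rows 8, 11 → Type takes values {O83, O61} — violation
Status=8: rows 10, 14 → Type = O63, O63 ✓
The only Status value with inconsistent Type is Status=6.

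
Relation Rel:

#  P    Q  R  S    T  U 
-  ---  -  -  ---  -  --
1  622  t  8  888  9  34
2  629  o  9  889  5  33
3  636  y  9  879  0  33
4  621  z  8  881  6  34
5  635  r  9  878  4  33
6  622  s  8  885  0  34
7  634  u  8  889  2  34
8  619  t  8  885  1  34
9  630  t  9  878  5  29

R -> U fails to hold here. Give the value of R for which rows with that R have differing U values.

R=8: rows 1, 4, 6, 7, 8 → U = 34, 34, 34, 34, 34 ✓
R=9: rows 2, 3, 5, 9 → U takes values {33, 29} — violation
The only R value with inconsistent U is R=9.

9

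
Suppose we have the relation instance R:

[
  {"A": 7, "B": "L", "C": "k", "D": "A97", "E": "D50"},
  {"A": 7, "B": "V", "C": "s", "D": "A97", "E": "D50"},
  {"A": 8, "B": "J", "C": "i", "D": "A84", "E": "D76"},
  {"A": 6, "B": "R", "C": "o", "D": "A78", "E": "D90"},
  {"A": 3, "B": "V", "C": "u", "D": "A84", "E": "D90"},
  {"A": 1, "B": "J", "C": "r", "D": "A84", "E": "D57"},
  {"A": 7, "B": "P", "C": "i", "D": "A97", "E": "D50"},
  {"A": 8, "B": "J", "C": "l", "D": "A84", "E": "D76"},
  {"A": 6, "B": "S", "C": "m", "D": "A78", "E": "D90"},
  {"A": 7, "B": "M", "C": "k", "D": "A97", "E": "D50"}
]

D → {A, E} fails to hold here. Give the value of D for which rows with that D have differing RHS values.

D=A97: 4 rows → {A,E} = (7, D50), (7, D50), (7, D50), (7, D50) ✓
D=A84: 4 rows → {A,E} takes values {(8, D76), (3, D90), (1, D57)} — violation
D=A78: 2 rows → {A,E} = (6, D90), (6, D90) ✓
The only D value with inconsistent RHS is D=A84.

A84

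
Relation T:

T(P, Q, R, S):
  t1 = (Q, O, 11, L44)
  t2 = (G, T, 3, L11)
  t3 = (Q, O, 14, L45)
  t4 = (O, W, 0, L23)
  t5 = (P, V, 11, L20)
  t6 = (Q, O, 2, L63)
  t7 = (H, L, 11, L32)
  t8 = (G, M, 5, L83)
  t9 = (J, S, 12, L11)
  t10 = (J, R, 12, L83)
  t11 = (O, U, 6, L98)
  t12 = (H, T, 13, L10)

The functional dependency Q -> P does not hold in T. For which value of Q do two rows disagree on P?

Q=O: rows 1, 3, 6 → P = Q, Q, Q ✓
Q=T: rows 2, 12 → P takes values {G, H} — violation
Q=W: row 4 → P = O ✓
Q=V: row 5 → P = P ✓
Q=L: row 7 → P = H ✓
Q=M: row 8 → P = G ✓
Q=S: row 9 → P = J ✓
Q=R: row 10 → P = J ✓
Q=U: row 11 → P = O ✓
The only Q value with inconsistent P is Q=T.

T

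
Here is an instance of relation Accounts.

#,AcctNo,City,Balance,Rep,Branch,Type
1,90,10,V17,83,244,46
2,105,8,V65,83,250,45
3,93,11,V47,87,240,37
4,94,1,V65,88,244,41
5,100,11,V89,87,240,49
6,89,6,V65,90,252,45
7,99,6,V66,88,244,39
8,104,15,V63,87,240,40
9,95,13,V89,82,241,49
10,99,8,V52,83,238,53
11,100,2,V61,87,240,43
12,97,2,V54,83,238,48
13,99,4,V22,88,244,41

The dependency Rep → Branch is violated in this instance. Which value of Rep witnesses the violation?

83

Rep=83: rows 1, 2, 10, 12 → Branch takes values {244, 250, 238} — violation
Rep=87: rows 3, 5, 8, 11 → Branch = 240, 240, 240, 240 ✓
Rep=88: rows 4, 7, 13 → Branch = 244, 244, 244 ✓
Rep=90: row 6 → Branch = 252 ✓
Rep=82: row 9 → Branch = 241 ✓
The only Rep value with inconsistent Branch is Rep=83.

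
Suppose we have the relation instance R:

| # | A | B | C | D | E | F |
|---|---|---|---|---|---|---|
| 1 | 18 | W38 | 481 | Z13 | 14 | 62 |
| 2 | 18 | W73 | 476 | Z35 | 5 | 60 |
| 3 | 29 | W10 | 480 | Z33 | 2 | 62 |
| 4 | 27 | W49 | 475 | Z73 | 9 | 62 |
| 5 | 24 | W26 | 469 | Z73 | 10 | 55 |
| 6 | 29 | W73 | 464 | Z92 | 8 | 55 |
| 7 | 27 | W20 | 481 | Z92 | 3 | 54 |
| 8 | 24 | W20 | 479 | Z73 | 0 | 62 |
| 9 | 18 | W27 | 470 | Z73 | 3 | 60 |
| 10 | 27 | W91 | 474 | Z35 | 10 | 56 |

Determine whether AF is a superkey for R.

Rows 2 and 9 have the same AF value (A=18, F=60) but are distinct tuples, so AF does not determine every attribute — not a superkey.

No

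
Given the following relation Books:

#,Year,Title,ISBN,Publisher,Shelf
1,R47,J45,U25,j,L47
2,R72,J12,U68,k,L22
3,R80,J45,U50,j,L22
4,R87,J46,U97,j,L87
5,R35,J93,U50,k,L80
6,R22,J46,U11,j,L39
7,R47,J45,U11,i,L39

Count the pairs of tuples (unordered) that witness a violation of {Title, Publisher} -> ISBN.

2

(Title=J45, Publisher=j): violating pairs (1,3) — 1 pair.
(Title=J46, Publisher=j): violating pairs (4,6) — 1 pair.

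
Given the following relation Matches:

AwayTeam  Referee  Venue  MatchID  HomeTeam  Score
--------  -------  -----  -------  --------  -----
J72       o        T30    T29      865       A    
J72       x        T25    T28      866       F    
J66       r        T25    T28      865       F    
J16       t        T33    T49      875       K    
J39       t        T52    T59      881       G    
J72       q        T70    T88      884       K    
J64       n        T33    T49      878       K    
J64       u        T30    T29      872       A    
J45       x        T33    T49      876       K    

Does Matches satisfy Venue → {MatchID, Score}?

Venue=T30: 2 rows → {MatchID,Score} = (T29, A), (T29, A) ✓
Venue=T25: 2 rows → {MatchID,Score} = (T28, F), (T28, F) ✓
Venue=T33: 3 rows → {MatchID,Score} = (T49, K), (T49, K), (T49, K) ✓
Venue=T52: 1 row → {MatchID,Score} = (T59, G) ✓
Venue=T70: 1 row → {MatchID,Score} = (T88, K) ✓
Every Venue value is associated with a single {MatchID, Score} value, so Venue → {MatchID, Score} holds.

Yes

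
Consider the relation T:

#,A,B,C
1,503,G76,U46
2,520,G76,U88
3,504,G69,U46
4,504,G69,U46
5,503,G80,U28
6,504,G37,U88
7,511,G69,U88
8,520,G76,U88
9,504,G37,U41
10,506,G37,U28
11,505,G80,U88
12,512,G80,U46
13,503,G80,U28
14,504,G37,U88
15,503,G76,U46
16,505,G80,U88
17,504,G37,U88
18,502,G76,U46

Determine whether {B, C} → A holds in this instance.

No

(B=G76, C=U46): rows 1, 15, 18 → A takes values {503, 502} — violation
(B=G76, C=U88): rows 2, 8 → A = 520, 520 ✓
(B=G69, C=U46): rows 3, 4 → A = 504, 504 ✓
(B=G80, C=U28): rows 5, 13 → A = 503, 503 ✓
(B=G37, C=U88): rows 6, 14, 17 → A = 504, 504, 504 ✓
(B=G69, C=U88): row 7 → A = 511 ✓
(B=G37, C=U41): row 9 → A = 504 ✓
(B=G37, C=U28): row 10 → A = 506 ✓
(B=G80, C=U88): rows 11, 16 → A = 505, 505 ✓
(B=G80, C=U46): row 12 → A = 512 ✓
Two rows agree on {B, C} but differ on A, so {B, C} → A does not hold.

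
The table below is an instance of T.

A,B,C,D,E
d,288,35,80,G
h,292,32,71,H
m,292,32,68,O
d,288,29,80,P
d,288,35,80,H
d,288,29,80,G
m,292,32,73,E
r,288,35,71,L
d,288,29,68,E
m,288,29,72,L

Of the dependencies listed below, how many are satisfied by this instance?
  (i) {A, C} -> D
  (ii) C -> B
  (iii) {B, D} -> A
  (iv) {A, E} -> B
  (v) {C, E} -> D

4

(i) {A, C} -> D: (A=m, C=32): 2 rows → D takes values {68, 73} — violation; (A=d, C=29): 3 rows → D takes values {80, 68} — violation — fails.
(ii) C -> B: every LHS value maps to a single RHS value — holds.
(iii) {B, D} -> A: every LHS value maps to a single RHS value — holds.
(iv) {A, E} -> B: every LHS value maps to a single RHS value — holds.
(v) {C, E} -> D: every LHS value maps to a single RHS value — holds.
4 of the 5 dependencies hold.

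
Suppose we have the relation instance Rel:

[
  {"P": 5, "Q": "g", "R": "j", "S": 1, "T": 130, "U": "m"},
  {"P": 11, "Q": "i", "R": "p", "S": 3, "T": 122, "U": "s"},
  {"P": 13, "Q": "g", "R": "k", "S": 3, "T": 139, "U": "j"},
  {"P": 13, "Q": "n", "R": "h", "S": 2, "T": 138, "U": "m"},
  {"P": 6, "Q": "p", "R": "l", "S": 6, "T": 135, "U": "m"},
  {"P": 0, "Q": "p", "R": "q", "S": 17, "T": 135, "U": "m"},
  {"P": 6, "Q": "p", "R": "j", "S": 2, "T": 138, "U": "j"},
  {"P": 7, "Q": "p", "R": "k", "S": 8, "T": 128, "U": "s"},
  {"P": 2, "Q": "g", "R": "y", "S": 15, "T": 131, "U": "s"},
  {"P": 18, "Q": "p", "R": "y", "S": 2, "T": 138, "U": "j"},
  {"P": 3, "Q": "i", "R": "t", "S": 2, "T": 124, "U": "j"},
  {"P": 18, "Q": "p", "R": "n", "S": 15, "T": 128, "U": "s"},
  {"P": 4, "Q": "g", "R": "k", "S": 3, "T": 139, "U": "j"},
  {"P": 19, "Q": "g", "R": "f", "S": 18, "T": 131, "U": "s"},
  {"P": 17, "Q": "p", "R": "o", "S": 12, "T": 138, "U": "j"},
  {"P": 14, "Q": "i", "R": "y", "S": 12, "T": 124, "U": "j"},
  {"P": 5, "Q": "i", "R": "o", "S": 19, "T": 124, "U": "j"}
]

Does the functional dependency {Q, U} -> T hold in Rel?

Yes

(Q=g, U=m): 1 row → T = 130 ✓
(Q=i, U=s): 1 row → T = 122 ✓
(Q=g, U=j): 2 rows → T = 139, 139 ✓
(Q=n, U=m): 1 row → T = 138 ✓
(Q=p, U=m): 2 rows → T = 135, 135 ✓
(Q=p, U=j): 3 rows → T = 138, 138, 138 ✓
(Q=p, U=s): 2 rows → T = 128, 128 ✓
(Q=g, U=s): 2 rows → T = 131, 131 ✓
(Q=i, U=j): 3 rows → T = 124, 124, 124 ✓
Every {Q, U} value is associated with a single T value, so {Q, U} -> T holds.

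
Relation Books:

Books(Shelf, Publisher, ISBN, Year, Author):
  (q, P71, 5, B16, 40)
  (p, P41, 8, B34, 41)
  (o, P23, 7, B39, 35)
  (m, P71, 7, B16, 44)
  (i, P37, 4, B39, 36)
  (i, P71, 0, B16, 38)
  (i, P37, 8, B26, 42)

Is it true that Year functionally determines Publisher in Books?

Year=B16: 3 rows → Publisher = P71, P71, P71 ✓
Year=B34: 1 row → Publisher = P41 ✓
Year=B39: 2 rows → Publisher takes values {P23, P37} — violation
Year=B26: 1 row → Publisher = P37 ✓
Two rows agree on Year but differ on Publisher, so Year → Publisher does not hold.

No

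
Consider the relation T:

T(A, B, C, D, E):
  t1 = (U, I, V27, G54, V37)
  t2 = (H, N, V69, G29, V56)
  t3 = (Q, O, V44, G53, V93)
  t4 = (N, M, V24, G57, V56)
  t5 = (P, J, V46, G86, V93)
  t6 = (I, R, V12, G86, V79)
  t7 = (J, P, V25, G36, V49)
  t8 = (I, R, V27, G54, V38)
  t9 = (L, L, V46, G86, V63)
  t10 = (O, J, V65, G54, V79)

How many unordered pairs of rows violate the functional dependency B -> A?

1

B=J: violating pairs (5,10) — 1 pair.
B=R: all 2 rows agree on A — 0 pairs.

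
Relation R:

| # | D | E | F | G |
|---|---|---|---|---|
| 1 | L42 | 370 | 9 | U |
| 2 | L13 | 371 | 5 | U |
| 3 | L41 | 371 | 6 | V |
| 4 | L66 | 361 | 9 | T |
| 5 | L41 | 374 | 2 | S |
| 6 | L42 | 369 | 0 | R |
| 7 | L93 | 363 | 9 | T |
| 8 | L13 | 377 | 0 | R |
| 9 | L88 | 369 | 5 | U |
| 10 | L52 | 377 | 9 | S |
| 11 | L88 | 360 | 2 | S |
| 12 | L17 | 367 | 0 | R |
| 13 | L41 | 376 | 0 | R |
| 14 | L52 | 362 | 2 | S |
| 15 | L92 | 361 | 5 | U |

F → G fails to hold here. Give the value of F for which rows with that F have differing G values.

F=9: rows 1, 4, 7, 10 → G takes values {U, T, S} — violation
F=5: rows 2, 9, 15 → G = U, U, U ✓
F=6: row 3 → G = V ✓
F=2: rows 5, 11, 14 → G = S, S, S ✓
F=0: rows 6, 8, 12, 13 → G = R, R, R, R ✓
The only F value with inconsistent G is F=9.

9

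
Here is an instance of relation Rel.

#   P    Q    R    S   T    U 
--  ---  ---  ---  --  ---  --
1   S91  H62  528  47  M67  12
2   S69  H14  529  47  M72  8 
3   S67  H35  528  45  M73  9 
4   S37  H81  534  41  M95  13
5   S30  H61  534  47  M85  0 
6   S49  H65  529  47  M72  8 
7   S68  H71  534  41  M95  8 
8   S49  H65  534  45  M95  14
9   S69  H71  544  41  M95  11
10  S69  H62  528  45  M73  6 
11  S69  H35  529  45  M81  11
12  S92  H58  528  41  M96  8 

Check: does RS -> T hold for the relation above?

Yes

(R=528, S=47): row 1 → T = M67 ✓
(R=529, S=47): rows 2, 6 → T = M72, M72 ✓
(R=528, S=45): rows 3, 10 → T = M73, M73 ✓
(R=534, S=41): rows 4, 7 → T = M95, M95 ✓
(R=534, S=47): row 5 → T = M85 ✓
(R=534, S=45): row 8 → T = M95 ✓
(R=544, S=41): row 9 → T = M95 ✓
(R=529, S=45): row 11 → T = M81 ✓
(R=528, S=41): row 12 → T = M96 ✓
Every RS value is associated with a single T value, so RS -> T holds.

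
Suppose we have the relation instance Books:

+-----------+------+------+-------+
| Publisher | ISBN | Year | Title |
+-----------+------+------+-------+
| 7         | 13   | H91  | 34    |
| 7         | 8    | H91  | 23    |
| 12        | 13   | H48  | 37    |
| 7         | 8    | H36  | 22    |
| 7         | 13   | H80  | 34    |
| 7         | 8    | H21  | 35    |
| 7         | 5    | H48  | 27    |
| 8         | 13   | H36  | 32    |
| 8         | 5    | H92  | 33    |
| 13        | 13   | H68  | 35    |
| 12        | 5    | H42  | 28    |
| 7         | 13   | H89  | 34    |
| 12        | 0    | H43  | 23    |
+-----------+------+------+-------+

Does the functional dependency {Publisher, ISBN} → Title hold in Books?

(Publisher=7, ISBN=13): 3 rows → Title = 34, 34, 34 ✓
(Publisher=7, ISBN=8): 3 rows → Title takes values {23, 22, 35} — violation
(Publisher=12, ISBN=13): 1 row → Title = 37 ✓
(Publisher=7, ISBN=5): 1 row → Title = 27 ✓
(Publisher=8, ISBN=13): 1 row → Title = 32 ✓
(Publisher=8, ISBN=5): 1 row → Title = 33 ✓
(Publisher=13, ISBN=13): 1 row → Title = 35 ✓
(Publisher=12, ISBN=5): 1 row → Title = 28 ✓
(Publisher=12, ISBN=0): 1 row → Title = 23 ✓
Two rows agree on {Publisher, ISBN} but differ on Title, so {Publisher, ISBN} → Title does not hold.

No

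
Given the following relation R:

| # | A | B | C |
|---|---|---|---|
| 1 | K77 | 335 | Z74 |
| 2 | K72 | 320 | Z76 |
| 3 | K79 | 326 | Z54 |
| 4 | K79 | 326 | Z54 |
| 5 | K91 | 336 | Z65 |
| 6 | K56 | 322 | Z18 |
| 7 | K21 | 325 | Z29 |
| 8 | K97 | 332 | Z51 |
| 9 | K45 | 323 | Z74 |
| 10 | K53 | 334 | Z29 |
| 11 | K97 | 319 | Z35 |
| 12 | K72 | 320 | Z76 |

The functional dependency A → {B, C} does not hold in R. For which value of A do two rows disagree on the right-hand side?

A=K77: row 1 → {B,C} = (335, Z74) ✓
A=K72: rows 2, 12 → {B,C} = (320, Z76), (320, Z76) ✓
A=K79: rows 3, 4 → {B,C} = (326, Z54), (326, Z54) ✓
A=K91: row 5 → {B,C} = (336, Z65) ✓
A=K56: row 6 → {B,C} = (322, Z18) ✓
A=K21: row 7 → {B,C} = (325, Z29) ✓
A=K97: rows 8, 11 → {B,C} takes values {(332, Z51), (319, Z35)} — violation
A=K45: row 9 → {B,C} = (323, Z74) ✓
A=K53: row 10 → {B,C} = (334, Z29) ✓
The only A value with inconsistent RHS is A=K97.

K97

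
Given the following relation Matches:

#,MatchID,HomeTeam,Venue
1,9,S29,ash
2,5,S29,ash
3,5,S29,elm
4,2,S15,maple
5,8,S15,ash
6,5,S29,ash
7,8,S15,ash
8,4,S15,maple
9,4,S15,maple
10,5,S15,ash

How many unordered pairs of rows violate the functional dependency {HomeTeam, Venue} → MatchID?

(HomeTeam=S29, Venue=ash): violating pairs (1,2), (1,6) — 2 pairs.
(HomeTeam=S15, Venue=maple): violating pairs (4,8), (4,9) — 2 pairs.
(HomeTeam=S15, Venue=ash): violating pairs (5,10), (7,10) — 2 pairs.

6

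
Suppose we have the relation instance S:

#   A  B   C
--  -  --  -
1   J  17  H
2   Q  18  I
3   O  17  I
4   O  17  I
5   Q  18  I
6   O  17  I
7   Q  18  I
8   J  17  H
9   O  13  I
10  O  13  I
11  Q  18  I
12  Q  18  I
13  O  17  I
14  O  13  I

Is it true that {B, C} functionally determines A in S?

(B=17, C=H): rows 1, 8 → A = J, J ✓
(B=18, C=I): rows 2, 5, 7, 11, 12 → A = Q, Q, Q, Q, Q ✓
(B=17, C=I): rows 3, 4, 6, 13 → A = O, O, O, O ✓
(B=13, C=I): rows 9, 10, 14 → A = O, O, O ✓
Every {B, C} value is associated with a single A value, so {B, C} -> A holds.

Yes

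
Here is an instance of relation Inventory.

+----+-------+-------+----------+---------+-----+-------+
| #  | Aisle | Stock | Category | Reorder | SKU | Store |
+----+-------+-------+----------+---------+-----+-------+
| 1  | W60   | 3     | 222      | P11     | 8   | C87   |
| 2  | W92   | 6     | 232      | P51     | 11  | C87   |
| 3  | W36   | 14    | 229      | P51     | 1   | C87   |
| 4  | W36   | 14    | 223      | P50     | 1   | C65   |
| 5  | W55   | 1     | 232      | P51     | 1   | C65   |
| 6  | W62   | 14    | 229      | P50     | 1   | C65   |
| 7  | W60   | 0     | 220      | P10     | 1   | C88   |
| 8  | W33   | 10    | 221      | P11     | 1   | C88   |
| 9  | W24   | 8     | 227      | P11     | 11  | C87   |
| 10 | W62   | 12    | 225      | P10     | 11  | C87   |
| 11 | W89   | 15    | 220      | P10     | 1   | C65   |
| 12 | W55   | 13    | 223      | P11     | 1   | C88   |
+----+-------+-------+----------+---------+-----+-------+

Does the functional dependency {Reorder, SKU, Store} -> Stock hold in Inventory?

No

(Reorder=P11, SKU=8, Store=C87): row 1 → Stock = 3 ✓
(Reorder=P51, SKU=11, Store=C87): row 2 → Stock = 6 ✓
(Reorder=P51, SKU=1, Store=C87): row 3 → Stock = 14 ✓
(Reorder=P50, SKU=1, Store=C65): rows 4, 6 → Stock = 14, 14 ✓
(Reorder=P51, SKU=1, Store=C65): row 5 → Stock = 1 ✓
(Reorder=P10, SKU=1, Store=C88): row 7 → Stock = 0 ✓
(Reorder=P11, SKU=1, Store=C88): rows 8, 12 → Stock takes values {10, 13} — violation
(Reorder=P11, SKU=11, Store=C87): row 9 → Stock = 8 ✓
(Reorder=P10, SKU=11, Store=C87): row 10 → Stock = 12 ✓
(Reorder=P10, SKU=1, Store=C65): row 11 → Stock = 15 ✓
Two rows agree on {Reorder, SKU, Store} but differ on Stock, so {Reorder, SKU, Store} -> Stock does not hold.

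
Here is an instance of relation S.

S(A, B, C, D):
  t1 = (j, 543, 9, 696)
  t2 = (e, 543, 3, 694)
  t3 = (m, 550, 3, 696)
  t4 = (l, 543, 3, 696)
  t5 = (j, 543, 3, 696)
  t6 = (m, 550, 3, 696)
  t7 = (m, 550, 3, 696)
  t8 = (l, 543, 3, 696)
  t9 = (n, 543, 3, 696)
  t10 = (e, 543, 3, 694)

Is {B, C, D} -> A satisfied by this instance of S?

(B=543, C=9, D=696): row 1 → A = j ✓
(B=543, C=3, D=694): rows 2, 10 → A = e, e ✓
(B=550, C=3, D=696): rows 3, 6, 7 → A = m, m, m ✓
(B=543, C=3, D=696): rows 4, 5, 8, 9 → A takes values {l, j, n} — violation
Two rows agree on {B, C, D} but differ on A, so {B, C, D} -> A does not hold.

No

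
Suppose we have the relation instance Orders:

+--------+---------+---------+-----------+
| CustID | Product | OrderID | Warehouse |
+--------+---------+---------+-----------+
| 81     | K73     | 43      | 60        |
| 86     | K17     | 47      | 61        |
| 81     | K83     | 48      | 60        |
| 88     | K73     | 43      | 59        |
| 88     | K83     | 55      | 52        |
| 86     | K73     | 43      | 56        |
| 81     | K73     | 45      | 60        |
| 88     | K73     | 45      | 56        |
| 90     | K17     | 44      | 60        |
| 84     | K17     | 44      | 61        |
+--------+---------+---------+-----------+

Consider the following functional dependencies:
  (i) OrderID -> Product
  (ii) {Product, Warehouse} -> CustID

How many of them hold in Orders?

1

(i) OrderID -> Product: every LHS value maps to a single RHS value — holds.
(ii) {Product, Warehouse} -> CustID: (Product=K17, Warehouse=61): 2 rows → CustID takes values {86, 84} — violation; (Product=K73, Warehouse=56): 2 rows → CustID takes values {86, 88} — violation — fails.
1 of the 2 dependencies holds.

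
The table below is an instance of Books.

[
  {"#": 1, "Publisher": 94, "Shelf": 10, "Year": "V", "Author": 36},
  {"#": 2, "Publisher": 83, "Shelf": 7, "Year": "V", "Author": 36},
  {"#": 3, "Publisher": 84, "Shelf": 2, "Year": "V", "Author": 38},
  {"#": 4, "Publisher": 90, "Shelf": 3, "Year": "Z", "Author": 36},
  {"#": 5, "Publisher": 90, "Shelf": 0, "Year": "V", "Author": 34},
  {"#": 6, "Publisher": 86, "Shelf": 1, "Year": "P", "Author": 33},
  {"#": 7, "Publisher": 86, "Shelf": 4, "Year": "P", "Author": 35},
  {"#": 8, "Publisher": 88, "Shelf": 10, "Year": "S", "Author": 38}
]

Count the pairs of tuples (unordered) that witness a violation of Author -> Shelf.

Author=36: violating pairs (1,2), (1,4), (2,4) — 3 pairs.
Author=38: violating pairs (3,8) — 1 pair.

4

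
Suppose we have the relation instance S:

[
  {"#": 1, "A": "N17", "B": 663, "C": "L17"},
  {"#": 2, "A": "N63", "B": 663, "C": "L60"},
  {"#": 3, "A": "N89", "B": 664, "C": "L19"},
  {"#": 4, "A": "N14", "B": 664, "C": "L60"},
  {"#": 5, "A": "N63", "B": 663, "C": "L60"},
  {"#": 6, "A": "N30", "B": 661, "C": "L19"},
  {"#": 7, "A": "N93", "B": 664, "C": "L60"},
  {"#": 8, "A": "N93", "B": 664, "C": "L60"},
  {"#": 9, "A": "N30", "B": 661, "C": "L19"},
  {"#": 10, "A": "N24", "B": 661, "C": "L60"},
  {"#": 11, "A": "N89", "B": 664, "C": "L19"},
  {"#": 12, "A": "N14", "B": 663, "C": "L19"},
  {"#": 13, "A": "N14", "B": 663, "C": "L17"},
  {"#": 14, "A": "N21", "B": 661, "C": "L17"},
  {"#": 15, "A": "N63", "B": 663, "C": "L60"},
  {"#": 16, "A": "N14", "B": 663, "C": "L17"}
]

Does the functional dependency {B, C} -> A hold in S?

(B=663, C=L17): rows 1, 13, 16 → A takes values {N17, N14} — violation
(B=663, C=L60): rows 2, 5, 15 → A = N63, N63, N63 ✓
(B=664, C=L19): rows 3, 11 → A = N89, N89 ✓
(B=664, C=L60): rows 4, 7, 8 → A takes values {N14, N93} — violation
(B=661, C=L19): rows 6, 9 → A = N30, N30 ✓
(B=661, C=L60): row 10 → A = N24 ✓
(B=663, C=L19): row 12 → A = N14 ✓
(B=661, C=L17): row 14 → A = N21 ✓
Two rows agree on {B, C} but differ on A, so {B, C} -> A does not hold.

No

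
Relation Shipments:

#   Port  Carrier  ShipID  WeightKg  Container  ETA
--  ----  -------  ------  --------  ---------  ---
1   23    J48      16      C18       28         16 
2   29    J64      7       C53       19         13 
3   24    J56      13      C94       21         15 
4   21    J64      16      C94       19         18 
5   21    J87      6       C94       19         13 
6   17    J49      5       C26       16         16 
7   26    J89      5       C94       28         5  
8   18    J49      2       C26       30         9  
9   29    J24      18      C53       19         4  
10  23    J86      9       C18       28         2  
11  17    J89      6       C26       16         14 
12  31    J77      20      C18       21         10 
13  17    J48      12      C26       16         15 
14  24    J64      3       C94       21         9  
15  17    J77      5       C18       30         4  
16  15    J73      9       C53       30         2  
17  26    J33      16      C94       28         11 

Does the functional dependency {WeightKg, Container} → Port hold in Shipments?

Yes

(WeightKg=C18, Container=28): rows 1, 10 → Port = 23, 23 ✓
(WeightKg=C53, Container=19): rows 2, 9 → Port = 29, 29 ✓
(WeightKg=C94, Container=21): rows 3, 14 → Port = 24, 24 ✓
(WeightKg=C94, Container=19): rows 4, 5 → Port = 21, 21 ✓
(WeightKg=C26, Container=16): rows 6, 11, 13 → Port = 17, 17, 17 ✓
(WeightKg=C94, Container=28): rows 7, 17 → Port = 26, 26 ✓
(WeightKg=C26, Container=30): row 8 → Port = 18 ✓
(WeightKg=C18, Container=21): row 12 → Port = 31 ✓
(WeightKg=C18, Container=30): row 15 → Port = 17 ✓
(WeightKg=C53, Container=30): row 16 → Port = 15 ✓
Every {WeightKg, Container} value is associated with a single Port value, so {WeightKg, Container} → Port holds.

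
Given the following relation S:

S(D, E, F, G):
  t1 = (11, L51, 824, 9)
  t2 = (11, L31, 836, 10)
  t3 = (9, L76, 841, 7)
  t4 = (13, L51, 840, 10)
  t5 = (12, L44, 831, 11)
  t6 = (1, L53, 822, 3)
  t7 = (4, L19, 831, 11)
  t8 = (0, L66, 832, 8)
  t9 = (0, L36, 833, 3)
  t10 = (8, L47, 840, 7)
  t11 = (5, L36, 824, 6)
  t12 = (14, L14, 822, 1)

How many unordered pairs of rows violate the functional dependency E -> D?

E=L51: violating pairs (1,4) — 1 pair.
E=L36: violating pairs (9,11) — 1 pair.

2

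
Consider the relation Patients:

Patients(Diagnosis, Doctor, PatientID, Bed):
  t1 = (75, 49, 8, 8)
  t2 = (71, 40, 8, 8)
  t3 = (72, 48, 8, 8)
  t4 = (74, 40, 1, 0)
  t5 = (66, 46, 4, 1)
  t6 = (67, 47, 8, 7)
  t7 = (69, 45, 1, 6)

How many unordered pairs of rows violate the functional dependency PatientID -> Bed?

4

PatientID=8: violating pairs (1,6), (2,6), (3,6) — 3 pairs.
PatientID=1: violating pairs (4,7) — 1 pair.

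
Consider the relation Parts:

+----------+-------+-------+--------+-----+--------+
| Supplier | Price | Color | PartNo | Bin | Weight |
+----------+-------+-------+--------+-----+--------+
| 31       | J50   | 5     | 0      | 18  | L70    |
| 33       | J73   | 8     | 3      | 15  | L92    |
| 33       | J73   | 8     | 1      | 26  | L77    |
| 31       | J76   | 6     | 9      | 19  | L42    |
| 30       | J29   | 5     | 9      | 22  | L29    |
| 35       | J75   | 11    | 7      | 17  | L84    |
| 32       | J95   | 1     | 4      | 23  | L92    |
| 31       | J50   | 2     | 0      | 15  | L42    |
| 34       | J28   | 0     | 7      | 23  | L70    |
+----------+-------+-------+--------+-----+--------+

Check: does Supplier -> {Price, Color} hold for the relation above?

No

Supplier=31: 3 rows → {Price,Color} takes values {(J50, 5), (J76, 6), (J50, 2)} — violation
Supplier=33: 2 rows → {Price,Color} = (J73, 8), (J73, 8) ✓
Supplier=30: 1 row → {Price,Color} = (J29, 5) ✓
Supplier=35: 1 row → {Price,Color} = (J75, 11) ✓
Supplier=32: 1 row → {Price,Color} = (J95, 1) ✓
Supplier=34: 1 row → {Price,Color} = (J28, 0) ✓
Two rows agree on Supplier but differ on {Price, Color}, so Supplier -> {Price, Color} does not hold.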